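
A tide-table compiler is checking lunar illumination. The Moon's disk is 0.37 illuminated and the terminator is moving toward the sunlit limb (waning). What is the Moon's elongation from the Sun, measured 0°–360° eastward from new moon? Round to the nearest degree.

Invert f = (1 − cos θ)/2 to get cos θ = 1 − 2(0.37) = 0.260, hence θ₀ = arccos 0.260 = 74.9°.
A waning Moon lies in 180°–360°, so θ = 360° − 74.9° = 285.1°.

285°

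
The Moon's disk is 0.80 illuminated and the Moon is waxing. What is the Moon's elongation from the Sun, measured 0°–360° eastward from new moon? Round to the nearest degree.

cos θ = 1 − 2f = -0.600, giving a principal value of 126.9°.
The Moon is waxing (0°–180°), so θ = 126.9° directly.

127°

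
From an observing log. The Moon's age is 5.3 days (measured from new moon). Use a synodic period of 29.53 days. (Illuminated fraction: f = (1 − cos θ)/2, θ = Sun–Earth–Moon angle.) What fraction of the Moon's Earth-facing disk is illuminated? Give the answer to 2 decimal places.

0.29

Phase angle: θ = 360°·(5.3 d)/(29.53 d) = 64.6°.
cos 64.6° = 0.429, so f = (1 − 0.429)/2 = 0.286.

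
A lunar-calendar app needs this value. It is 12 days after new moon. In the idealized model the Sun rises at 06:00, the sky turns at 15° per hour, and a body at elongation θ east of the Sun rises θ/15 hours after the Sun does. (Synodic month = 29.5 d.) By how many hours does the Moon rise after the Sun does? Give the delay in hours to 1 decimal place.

9.8 h

The Moon has covered 12/29.5 of its cycle, so θ ≈ 360° × 12/29.5 = 146.4°.
At 15° of sky rotation per hour, 146.4° corresponds to a 9.76 h lag.
So the Moon rises 9.76 h after the Sun.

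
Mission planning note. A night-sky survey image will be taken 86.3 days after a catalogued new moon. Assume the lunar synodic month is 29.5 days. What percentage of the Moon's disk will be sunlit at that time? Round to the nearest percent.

5%

86.3 d spans 2 complete synodic months (2 × 29.5 = 59.00 d) plus 27.30 d.
Phase angle: θ = 360°·(27.30 d)/(29.5 d) = 333.2°.
cos 333.2° = 0.892, so f = (1 − 0.892)/2 = 0.054, so 5%.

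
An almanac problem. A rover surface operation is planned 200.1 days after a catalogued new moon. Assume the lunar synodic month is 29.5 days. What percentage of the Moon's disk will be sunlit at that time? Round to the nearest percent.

40%

200.1/29.5 = 6.783 lunations, so 6 complete cycles and 23.10 d into the next.
Elongation θ = 360° × 23.10/29.5 ≈ 281.9°.
Illuminated fraction = (1 − cos 281.9°)/2 = (1 − 0.206)/2 ≈ 0.397, so 40%.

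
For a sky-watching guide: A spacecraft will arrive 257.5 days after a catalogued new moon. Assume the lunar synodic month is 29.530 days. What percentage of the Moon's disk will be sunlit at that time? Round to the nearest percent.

59%

257.5/29.530 = 8.720 lunations, so 8 complete cycles and 21.26 d into the next.
Elongation θ = 360° × 21.26/29.530 ≈ 259.2°.
With cos θ = (-0.188), the lit fraction is (1 − (-0.188))/2 ≈ 0.594, so 59%.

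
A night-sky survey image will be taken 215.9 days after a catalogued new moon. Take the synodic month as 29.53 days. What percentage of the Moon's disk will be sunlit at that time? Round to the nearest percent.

69%

Reduce mod P: 215.9 − 7×29.53 = 9.19 d into the current lunation.
Phase angle: θ = 360°·(9.19 d)/(29.53 d) = 112.0°.
Illuminated fraction = (1 − cos 112.0°)/2 = (1 − (-0.375))/2 ≈ 0.688, so 69%.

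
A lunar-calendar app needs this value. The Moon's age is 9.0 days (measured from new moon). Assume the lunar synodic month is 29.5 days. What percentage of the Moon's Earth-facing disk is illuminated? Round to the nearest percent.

67%

The Moon has covered 9.0/29.5 of its cycle, so θ ≈ 360° × 9.0/29.5 = 109.8°.
With cos θ = (-0.339), the lit fraction is (1 − (-0.339))/2 ≈ 0.670, so 67%.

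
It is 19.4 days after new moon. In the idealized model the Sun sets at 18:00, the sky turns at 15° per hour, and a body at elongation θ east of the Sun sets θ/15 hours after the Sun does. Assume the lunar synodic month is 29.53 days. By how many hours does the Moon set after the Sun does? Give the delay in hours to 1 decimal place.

15.8 h

Phase angle: θ = 360°·(19.4 d)/(29.53 d) = 236.5°.
Delay after the Sun = 236.5° / (15°/h) ≈ 15.77 h.
So the Moon sets 15.77 h after the Sun.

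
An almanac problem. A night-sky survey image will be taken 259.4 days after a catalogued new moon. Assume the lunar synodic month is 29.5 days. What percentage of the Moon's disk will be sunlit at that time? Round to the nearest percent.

37%

259.4/29.5 = 8.793 lunations, so 8 complete cycles and 23.40 d into the next.
Elongation θ = 360° × 23.40/29.5 ≈ 285.6°.
cos 285.6° = 0.268, so f = (1 − 0.268)/2 = 0.366, so 37%.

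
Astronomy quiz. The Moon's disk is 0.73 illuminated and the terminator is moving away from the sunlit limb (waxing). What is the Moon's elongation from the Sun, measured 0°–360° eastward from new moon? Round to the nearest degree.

117°

From f = (1 − cos θ)/2: cos θ = 1 − 2×0.73 = -0.460; arccos → 117.4°.
Waxing ⇒ before full, so θ = 117.4°.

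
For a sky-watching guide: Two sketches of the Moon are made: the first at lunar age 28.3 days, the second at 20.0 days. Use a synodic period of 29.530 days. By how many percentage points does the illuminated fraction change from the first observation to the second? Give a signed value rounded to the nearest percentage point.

First observation: θ = 360°·28.3/29.530 = 345.0°, so f = 0.017.
Second observation: θ = 243.8°, f = 0.721.
Δf = 0.721 − 0.017 = +0.704, i.e. +70 pp.

+70 pp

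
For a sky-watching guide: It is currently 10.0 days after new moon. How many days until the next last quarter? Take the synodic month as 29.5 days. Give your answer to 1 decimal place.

Last quarter is 0.75 of the way through the cycle: age 0.75 × 29.5 = 22.125 d.
That is 22.125 − 10.0 = 12.125 days ahead.

12.1 days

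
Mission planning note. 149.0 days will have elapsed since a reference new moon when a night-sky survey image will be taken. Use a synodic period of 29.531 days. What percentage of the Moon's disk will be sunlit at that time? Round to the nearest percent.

2%

Reduce mod P: 149.0 − 5×29.531 = 1.34 d into the current lunation.
Elongation θ = 360° × 1.34/29.531 ≈ 16.4°.
With cos θ = 0.959, the lit fraction is (1 − 0.959)/2 ≈ 0.020, so 2%.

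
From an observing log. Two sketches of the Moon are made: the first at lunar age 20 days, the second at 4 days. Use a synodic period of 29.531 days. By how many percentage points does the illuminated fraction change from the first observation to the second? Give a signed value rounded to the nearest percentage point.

-55 percentage points

θ₁ = 360° × 20/29.531 = 243.8°, f₁ = (1 − cos θ₁)/2 = 0.721.
θ₂ = 360° × 4/29.531 = 48.8°, f₂ = (1 − cos θ₂)/2 = 0.170.
Change = f₂ − f₁ = -0.550 → -55 percentage points.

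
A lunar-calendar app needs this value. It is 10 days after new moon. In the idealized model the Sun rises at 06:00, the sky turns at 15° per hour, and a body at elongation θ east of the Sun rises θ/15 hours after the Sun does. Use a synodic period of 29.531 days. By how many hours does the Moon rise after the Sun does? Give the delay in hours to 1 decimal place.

Phase angle: θ = 360°·(10 d)/(29.531 d) = 121.9°.
The Moon trails the Sun by θ/15 = 121.9/15 ≈ 8.13 hours.
So the Moon rises 8.13 h after the Sun.

8.1 h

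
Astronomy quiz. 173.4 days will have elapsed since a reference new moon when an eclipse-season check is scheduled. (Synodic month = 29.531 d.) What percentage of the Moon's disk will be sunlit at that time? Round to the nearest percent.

15%

173.4 d spans 5 complete synodic months (5 × 29.531 = 147.66 d) plus 25.75 d.
The Moon has covered 25.75/29.531 of its cycle, so θ ≈ 360° × 25.75/29.531 = 313.8°.
Illuminated fraction = (1 − cos 313.8°)/2 = (1 − 0.693)/2 ≈ 0.154, so 15%.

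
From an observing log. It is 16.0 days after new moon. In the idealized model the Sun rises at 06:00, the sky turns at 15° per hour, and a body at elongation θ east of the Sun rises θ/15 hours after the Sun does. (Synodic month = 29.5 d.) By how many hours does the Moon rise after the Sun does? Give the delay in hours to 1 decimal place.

Phase angle: θ = 360°·(16.0 d)/(29.5 d) = 195.3°.
The Moon trails the Sun by θ/15 = 195.3/15 ≈ 13.02 hours.
So the Moon rises 13.02 h after the Sun.

13.0 h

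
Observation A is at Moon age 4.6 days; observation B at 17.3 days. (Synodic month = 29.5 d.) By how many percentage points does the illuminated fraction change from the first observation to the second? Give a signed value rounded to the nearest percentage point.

+71 pp

θ₁ = 360° × 4.6/29.5 = 56.1°, f₁ = (1 − cos θ₁)/2 = 0.221.
θ₂ = 360° × 17.3/29.5 = 211.1°, f₂ = (1 − cos θ₂)/2 = 0.928.
Change = f₂ − f₁ = +0.707 → +71 percentage points.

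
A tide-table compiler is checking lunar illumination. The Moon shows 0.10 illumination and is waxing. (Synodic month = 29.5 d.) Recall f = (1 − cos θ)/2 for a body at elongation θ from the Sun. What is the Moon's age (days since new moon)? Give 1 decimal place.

3.0 days

Invert f = (1 − cos θ)/2 to get cos θ = 1 − 2(0.10) = 0.800, hence θ₀ = arccos 0.800 = 36.9°.
Waxing ⇒ before full, so θ = 36.9°.
Age = 29.5 × 36.9°/360° ≈ 3.02 days.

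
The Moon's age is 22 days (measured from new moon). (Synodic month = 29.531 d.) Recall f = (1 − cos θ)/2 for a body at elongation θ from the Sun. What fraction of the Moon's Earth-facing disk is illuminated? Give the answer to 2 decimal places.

0.52

Elongation θ = 360° × 22/29.531 ≈ 268.2°.
With cos θ = (-0.032), the lit fraction is (1 − (-0.032))/2 ≈ 0.516.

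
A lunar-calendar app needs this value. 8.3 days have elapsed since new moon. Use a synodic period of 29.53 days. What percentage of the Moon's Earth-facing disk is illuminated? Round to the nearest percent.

60%

Elongation θ = 360° × 8.3/29.53 ≈ 101.2°.
Illuminated fraction = (1 − cos 101.2°)/2 = (1 − (-0.194))/2 ≈ 0.597, so 60%.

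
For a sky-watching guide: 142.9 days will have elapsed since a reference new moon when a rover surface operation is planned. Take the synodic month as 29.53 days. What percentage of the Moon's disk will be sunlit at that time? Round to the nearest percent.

23%

Reduce mod P: 142.9 − 4×29.53 = 24.78 d into the current lunation.
The Moon has covered 24.78/29.53 of its cycle, so θ ≈ 360° × 24.78/29.53 = 302.1°.
Illuminated fraction = (1 − cos 302.1°)/2 = (1 − 0.531)/2 ≈ 0.234, so 23%.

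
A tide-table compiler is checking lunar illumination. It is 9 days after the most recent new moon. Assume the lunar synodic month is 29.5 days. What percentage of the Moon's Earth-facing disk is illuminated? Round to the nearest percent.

Elongation θ = 360° × 9/29.5 ≈ 109.8°.
cos 109.8° = (-0.339), so f = (1 − (-0.339))/2 = 0.670, so 67%.

67%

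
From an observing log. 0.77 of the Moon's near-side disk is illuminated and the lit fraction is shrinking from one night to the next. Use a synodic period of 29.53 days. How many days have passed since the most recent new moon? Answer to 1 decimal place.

From f = (1 − cos θ)/2: cos θ = 1 − 2×0.77 = -0.540; arccos → 122.7°.
Since the Moon is past full (waning), take the reflex angle: θ = 360° − 122.7° = 237.3°.
Age = 29.53 × 237.3°/360° ≈ 19.47 days.

19.5 days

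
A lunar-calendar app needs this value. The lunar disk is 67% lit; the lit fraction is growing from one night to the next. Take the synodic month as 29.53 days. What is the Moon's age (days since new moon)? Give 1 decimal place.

9.0 days

From f = (1 − cos θ)/2: cos θ = 1 − 2×0.67 = -0.340; arccos → 109.9°.
The Moon is waxing (0°–180°), so θ = 109.9° directly.
Age = 29.53 × 109.9°/360° ≈ 9.01 days.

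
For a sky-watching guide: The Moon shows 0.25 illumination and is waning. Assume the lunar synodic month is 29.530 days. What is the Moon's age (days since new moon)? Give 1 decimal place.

24.6 days

cos θ = 1 − 2f = 0.500, giving a principal value of 60.0°.
Waning ⇒ past full, so θ = 360° − 60.0° = 300.0°.
At 360°/29.530 d per day, 300.0° corresponds to 24.61 days.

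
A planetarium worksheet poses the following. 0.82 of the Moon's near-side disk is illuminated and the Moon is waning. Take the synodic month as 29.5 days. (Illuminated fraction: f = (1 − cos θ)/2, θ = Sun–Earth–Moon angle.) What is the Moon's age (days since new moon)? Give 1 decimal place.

From f = (1 − cos θ)/2: cos θ = 1 − 2×0.82 = -0.640; arccos → 129.8°.
A waning Moon lies in 180°–360°, so θ = 360° − 129.8° = 230.2°.
At 360°/29.5 d per day, 230.2° corresponds to 18.86 days.

18.9 days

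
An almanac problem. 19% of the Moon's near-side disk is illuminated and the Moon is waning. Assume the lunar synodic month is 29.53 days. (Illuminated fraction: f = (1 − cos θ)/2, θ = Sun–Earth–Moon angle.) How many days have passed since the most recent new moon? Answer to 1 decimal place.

25.3 days

From f = (1 − cos θ)/2: cos θ = 1 − 2×0.19 = 0.620; arccos → 51.7°.
A waning Moon lies in 180°–360°, so θ = 360° − 51.7° = 308.3°.
Age = 29.53 × 308.3°/360° ≈ 25.29 days.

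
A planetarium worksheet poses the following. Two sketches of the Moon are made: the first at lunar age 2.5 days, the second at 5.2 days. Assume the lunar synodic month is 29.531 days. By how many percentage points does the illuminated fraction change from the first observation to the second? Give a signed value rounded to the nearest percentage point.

First observation: θ = 360°·2.5/29.531 = 30.5°, so f = 0.069.
Second observation: θ = 63.4°, f = 0.276.
Δf = 0.276 − 0.069 = +0.207, i.e. +21 pp.

+21 pp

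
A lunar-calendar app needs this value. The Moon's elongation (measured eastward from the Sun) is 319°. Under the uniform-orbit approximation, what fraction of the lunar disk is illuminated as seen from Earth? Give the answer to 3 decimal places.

cos 319° = 0.755, so f = (1 − 0.755)/2 = 0.123.

0.123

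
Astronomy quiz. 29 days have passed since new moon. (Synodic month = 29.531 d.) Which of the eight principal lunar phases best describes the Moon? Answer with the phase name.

θ ≈ 360° × 29/29.531 = 354°, which falls in the new moon sector.

new moon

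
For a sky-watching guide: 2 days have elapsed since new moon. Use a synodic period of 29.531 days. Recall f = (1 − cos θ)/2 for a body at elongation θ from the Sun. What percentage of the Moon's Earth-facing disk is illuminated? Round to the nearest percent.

The Moon has covered 2/29.531 of its cycle, so θ ≈ 360° × 2/29.531 = 24.4°.
With cos θ = 0.911, the lit fraction is (1 − 0.911)/2 ≈ 0.045, so 4%.

4%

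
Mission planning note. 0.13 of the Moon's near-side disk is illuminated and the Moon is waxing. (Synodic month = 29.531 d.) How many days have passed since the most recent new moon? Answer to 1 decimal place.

cos θ = 1 − 2f = 0.740, giving a principal value of 42.3°.
Before full moon the principal value applies: θ = 42.3°.
That fraction of the synodic month is 42.3/360 × 29.531 d ≈ 3.47 d.

3.5 days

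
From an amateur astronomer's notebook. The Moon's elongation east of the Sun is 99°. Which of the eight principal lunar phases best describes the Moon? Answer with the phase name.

first quarter

99° lies in the first quarter sector of the 8-phase cycle.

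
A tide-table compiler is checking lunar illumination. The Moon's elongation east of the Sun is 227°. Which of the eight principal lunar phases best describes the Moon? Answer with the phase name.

waning gibbous

227° lies in the waning gibbous sector of the 8-phase cycle.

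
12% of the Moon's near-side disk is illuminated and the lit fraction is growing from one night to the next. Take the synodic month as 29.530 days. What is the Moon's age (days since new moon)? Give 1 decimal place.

cos θ = 1 − 2f = 0.760, giving a principal value of 40.5°.
The Moon is waxing (0°–180°), so θ = 40.5° directly.
Age = 29.530 × 40.5°/360° ≈ 3.33 days.

3.3 days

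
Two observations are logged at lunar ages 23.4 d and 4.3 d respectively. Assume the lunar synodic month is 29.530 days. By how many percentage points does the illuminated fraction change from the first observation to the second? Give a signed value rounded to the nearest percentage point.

-17 percentage points

First observation: θ = 360°·23.4/29.530 = 285.3°, so f = 0.368.
Second observation: θ = 52.4°, f = 0.195.
Δf = 0.195 − 0.368 = -0.173, i.e. -17 pp.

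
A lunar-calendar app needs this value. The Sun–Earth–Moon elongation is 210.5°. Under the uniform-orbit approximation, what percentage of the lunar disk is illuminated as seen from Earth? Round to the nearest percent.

cos 210.5° = (-0.862), so f = (1 − (-0.862))/2 = 0.931, i.e. 93%.

93%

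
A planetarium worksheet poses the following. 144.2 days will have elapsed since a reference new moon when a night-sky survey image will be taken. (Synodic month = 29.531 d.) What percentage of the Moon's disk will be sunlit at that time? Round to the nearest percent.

13%

144.2 d spans 4 complete synodic months (4 × 29.531 = 118.12 d) plus 26.08 d.
The Moon has covered 26.08/29.531 of its cycle, so θ ≈ 360° × 26.08/29.531 = 317.9°.
cos 317.9° = 0.742, so f = (1 − 0.742)/2 = 0.129, so 13%.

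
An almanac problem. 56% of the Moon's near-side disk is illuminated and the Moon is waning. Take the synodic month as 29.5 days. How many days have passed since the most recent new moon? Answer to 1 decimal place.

cos θ = 1 − 2f = -0.120, giving a principal value of 96.9°.
Since the Moon is past full (waning), take the reflex angle: θ = 360° − 96.9° = 263.1°.
Age = 29.5 × 263.1°/360° ≈ 21.56 days.

21.6 days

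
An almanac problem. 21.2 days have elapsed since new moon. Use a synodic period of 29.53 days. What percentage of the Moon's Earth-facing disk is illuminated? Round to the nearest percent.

The Moon has covered 21.2/29.53 of its cycle, so θ ≈ 360° × 21.2/29.53 = 258.4°.
Illuminated fraction = (1 − cos 258.4°)/2 = (1 − (-0.200))/2 ≈ 0.600, so 60%.

60%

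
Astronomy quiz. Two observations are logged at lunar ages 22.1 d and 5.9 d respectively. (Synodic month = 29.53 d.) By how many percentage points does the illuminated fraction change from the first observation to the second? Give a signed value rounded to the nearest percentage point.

-16 pp

First observation: θ = 360°·22.1/29.53 = 269.4°, so f = 0.505.
Second observation: θ = 71.9°, f = 0.345.
Δf = 0.345 − 0.505 = -0.160, i.e. -16 pp.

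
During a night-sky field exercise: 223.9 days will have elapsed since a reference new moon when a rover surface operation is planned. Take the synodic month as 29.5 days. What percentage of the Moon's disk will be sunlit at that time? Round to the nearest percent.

92%

223.9/29.5 = 7.590 lunations, so 7 complete cycles and 17.40 d into the next.
Elongation θ = 360° × 17.40/29.5 ≈ 212.3°.
With cos θ = (-0.845), the lit fraction is (1 − (-0.845))/2 ≈ 0.922, so 92%.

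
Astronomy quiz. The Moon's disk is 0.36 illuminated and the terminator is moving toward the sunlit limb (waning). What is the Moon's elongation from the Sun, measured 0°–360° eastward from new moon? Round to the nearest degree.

286°

cos θ = 1 − 2f = 0.280, giving a principal value of 73.7°.
Waning ⇒ past full, so θ = 360° − 73.7° = 286.3°.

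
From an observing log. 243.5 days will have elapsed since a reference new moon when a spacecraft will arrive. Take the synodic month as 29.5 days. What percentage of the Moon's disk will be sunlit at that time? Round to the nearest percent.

51%

Reduce mod P: 243.5 − 8×29.5 = 7.50 d into the current lunation.
The Moon has covered 7.50/29.5 of its cycle, so θ ≈ 360° × 7.50/29.5 = 91.5°.
With cos θ = (-0.027), the lit fraction is (1 − (-0.027))/2 ≈ 0.513, so 51%.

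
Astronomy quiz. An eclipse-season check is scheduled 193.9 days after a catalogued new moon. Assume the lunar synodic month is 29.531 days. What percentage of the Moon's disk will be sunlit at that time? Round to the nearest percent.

96%

193.9 d spans 6 complete synodic months (6 × 29.531 = 177.19 d) plus 16.71 d.
The Moon has covered 16.71/29.531 of its cycle, so θ ≈ 360° × 16.71/29.531 = 203.8°.
cos 203.8° = (-0.915), so f = (1 − (-0.915))/2 = 0.958, so 96%.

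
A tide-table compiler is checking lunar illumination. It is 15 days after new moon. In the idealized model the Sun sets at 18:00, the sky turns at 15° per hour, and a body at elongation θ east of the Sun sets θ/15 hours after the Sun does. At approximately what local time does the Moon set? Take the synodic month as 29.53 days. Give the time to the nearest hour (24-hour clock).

06:00

The Moon has covered 15/29.53 of its cycle, so θ ≈ 360° × 15/29.53 = 182.9°.
The Moon trails the Sun by θ/15 = 182.9/15 ≈ 12.19 hours.
18:00 + 12.19 h ≈ 06:11 → 06:00 to the nearest hour.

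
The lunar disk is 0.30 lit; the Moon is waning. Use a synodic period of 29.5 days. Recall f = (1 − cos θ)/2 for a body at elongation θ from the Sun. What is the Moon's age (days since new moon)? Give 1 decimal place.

From f = (1 − cos θ)/2: cos θ = 1 − 2×0.30 = 0.400; arccos → 66.4°.
Since the Moon is past full (waning), take the reflex angle: θ = 360° − 66.4° = 293.6°.
Age = 29.5 × 293.6°/360° ≈ 24.06 days.

24.1 days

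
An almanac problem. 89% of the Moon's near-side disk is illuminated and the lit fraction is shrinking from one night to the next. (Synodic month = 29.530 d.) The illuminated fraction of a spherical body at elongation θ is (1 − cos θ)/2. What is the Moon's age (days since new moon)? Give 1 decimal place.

17.9 days

From f = (1 − cos θ)/2: cos θ = 1 − 2×0.89 = -0.780; arccos → 141.3°.
Since the Moon is past full (waning), take the reflex angle: θ = 360° − 141.3° = 218.7°.
At 360°/29.530 d per day, 218.7° corresponds to 17.94 days.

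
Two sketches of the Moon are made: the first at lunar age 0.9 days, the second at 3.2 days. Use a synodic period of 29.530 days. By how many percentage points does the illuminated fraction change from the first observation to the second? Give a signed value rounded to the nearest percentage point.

+10 pp

θ₁ = 360° × 0.9/29.530 = 11.0°, f₁ = (1 − cos θ₁)/2 = 0.009.
θ₂ = 360° × 3.2/29.530 = 39.0°, f₂ = (1 − cos θ₂)/2 = 0.111.
Change = f₂ − f₁ = +0.102 → +10 percentage points.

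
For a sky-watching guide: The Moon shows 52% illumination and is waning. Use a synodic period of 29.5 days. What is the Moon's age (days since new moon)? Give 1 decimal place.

21.9 days

From f = (1 − cos θ)/2: cos θ = 1 − 2×0.52 = -0.040; arccos → 92.3°.
Since the Moon is past full (waning), take the reflex angle: θ = 360° − 92.3° = 267.7°.
That fraction of the synodic month is 267.7/360 × 29.5 d ≈ 21.94 d.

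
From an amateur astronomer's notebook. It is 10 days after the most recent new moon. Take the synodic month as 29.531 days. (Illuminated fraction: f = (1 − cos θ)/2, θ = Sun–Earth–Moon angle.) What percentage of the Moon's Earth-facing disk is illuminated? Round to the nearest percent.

76%

Phase angle: θ = 360°·(10 d)/(29.531 d) = 121.9°.
With cos θ = (-0.529), the lit fraction is (1 − (-0.529))/2 ≈ 0.764, so 76%.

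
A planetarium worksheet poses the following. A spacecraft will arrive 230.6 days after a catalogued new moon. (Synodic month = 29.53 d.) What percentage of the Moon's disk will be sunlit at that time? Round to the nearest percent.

230.6 d spans 7 complete synodic months (7 × 29.53 = 206.71 d) plus 23.89 d.
The Moon has covered 23.89/29.53 of its cycle, so θ ≈ 360° × 23.89/29.53 = 291.2°.
cos 291.2° = 0.362, so f = (1 − 0.362)/2 = 0.319, so 32%.

32%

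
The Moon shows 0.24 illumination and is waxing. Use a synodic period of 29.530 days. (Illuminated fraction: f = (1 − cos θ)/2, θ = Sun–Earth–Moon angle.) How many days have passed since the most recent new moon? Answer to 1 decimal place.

cos θ = 1 − 2f = 0.520, giving a principal value of 58.7°.
Waxing ⇒ before full, so θ = 58.7°.
At 360°/29.530 d per day, 58.7° corresponds to 4.81 days.

4.8 days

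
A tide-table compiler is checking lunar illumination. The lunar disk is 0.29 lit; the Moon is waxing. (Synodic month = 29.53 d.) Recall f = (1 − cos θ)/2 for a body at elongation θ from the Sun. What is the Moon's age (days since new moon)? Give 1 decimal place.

5.3 days

cos θ = 1 − 2f = 0.420, giving a principal value of 65.2°.
Before full moon the principal value applies: θ = 65.2°.
That fraction of the synodic month is 65.2/360 × 29.53 d ≈ 5.35 d.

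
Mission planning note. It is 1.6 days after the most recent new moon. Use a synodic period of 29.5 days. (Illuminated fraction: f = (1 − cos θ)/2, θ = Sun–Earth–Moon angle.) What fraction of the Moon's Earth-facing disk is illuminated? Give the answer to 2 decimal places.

0.03

The Moon has covered 1.6/29.5 of its cycle, so θ ≈ 360° × 1.6/29.5 = 19.5°.
With cos θ = 0.942, the lit fraction is (1 − 0.942)/2 ≈ 0.029.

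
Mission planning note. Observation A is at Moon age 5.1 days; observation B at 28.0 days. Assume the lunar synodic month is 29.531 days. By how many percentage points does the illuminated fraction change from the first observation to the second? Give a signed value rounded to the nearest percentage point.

First observation: θ = 360°·5.1/29.531 = 62.2°, so f = 0.267.
Second observation: θ = 341.3°, f = 0.026.
Δf = 0.026 − 0.267 = -0.240, i.e. -24 pp.

-24 percentage points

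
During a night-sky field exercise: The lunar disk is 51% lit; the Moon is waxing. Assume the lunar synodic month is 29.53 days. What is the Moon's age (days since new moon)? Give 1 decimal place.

7.5 days

Invert f = (1 − cos θ)/2 to get cos θ = 1 − 2(0.51) = -0.020, hence θ₀ = arccos -0.020 = 91.1°.
Waxing ⇒ before full, so θ = 91.1°.
That fraction of the synodic month is 91.1/360 × 29.53 d ≈ 7.48 d.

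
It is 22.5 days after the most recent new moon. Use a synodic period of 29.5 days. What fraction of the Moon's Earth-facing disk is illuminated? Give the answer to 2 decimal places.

0.46

Phase angle: θ = 360°·(22.5 d)/(29.5 d) = 274.6°.
Illuminated fraction = (1 − cos 274.6°)/2 = (1 − 0.080)/2 ≈ 0.460.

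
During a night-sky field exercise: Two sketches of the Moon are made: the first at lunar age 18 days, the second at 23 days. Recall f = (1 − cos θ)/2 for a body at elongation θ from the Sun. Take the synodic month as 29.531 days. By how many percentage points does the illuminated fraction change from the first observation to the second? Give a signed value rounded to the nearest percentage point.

First observation: θ = 360°·18/29.531 = 219.4°, so f = 0.886.
Second observation: θ = 280.4°, f = 0.410.
Δf = 0.410 − 0.886 = -0.476, i.e. -48 pp.

-48 percentage points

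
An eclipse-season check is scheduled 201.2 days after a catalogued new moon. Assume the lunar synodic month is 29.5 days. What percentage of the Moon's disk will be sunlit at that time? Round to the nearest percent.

Reduce mod P: 201.2 − 6×29.5 = 24.20 d into the current lunation.
The Moon has covered 24.20/29.5 of its cycle, so θ ≈ 360° × 24.20/29.5 = 295.3°.
With cos θ = 0.428, the lit fraction is (1 − 0.428)/2 ≈ 0.286, so 29%.

29%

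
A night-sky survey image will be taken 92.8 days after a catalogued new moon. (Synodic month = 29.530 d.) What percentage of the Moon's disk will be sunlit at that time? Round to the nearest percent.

19%

Reduce mod P: 92.8 − 3×29.530 = 4.21 d into the current lunation.
The Moon has covered 4.21/29.530 of its cycle, so θ ≈ 360° × 4.21/29.530 = 51.3°.
cos 51.3° = 0.625, so f = (1 − 0.625)/2 = 0.188, so 19%.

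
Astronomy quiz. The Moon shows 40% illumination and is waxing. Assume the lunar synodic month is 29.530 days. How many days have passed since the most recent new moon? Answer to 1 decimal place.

From f = (1 − cos θ)/2: cos θ = 1 − 2×0.40 = 0.200; arccos → 78.5°.
Before full moon the principal value applies: θ = 78.5°.
That fraction of the synodic month is 78.5/360 × 29.530 d ≈ 6.44 d.

6.4 days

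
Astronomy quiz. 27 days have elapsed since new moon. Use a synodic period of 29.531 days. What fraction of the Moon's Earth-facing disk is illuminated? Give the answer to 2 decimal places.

0.07

Phase angle: θ = 360°·(27 d)/(29.531 d) = 329.1°.
Illuminated fraction = (1 − cos 329.1°)/2 = (1 − 0.858)/2 ≈ 0.071.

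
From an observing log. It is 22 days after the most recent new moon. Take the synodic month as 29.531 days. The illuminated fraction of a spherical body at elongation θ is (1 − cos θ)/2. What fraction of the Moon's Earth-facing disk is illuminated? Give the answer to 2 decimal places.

Elongation θ = 360° × 22/29.531 ≈ 268.2°.
Illuminated fraction = (1 − cos 268.2°)/2 = (1 − (-0.032))/2 ≈ 0.516.

0.52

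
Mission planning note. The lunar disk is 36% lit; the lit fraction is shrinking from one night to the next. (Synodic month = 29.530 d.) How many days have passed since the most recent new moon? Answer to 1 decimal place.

23.5 days

From f = (1 − cos θ)/2: cos θ = 1 − 2×0.36 = 0.280; arccos → 73.7°.
Waning ⇒ past full, so θ = 360° − 73.7° = 286.3°.
At 360°/29.530 d per day, 286.3° corresponds to 23.48 days.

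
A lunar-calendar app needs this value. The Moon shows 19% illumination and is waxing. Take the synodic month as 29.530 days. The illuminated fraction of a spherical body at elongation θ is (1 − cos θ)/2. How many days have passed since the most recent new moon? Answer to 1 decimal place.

4.2 days

From f = (1 − cos θ)/2: cos θ = 1 − 2×0.19 = 0.620; arccos → 51.7°.
The Moon is waxing (0°–180°), so θ = 51.7° directly.
That fraction of the synodic month is 51.7/360 × 29.530 d ≈ 4.24 d.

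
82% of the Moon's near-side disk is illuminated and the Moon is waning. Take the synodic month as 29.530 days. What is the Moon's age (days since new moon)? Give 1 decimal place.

18.9 days

From f = (1 − cos θ)/2: cos θ = 1 − 2×0.82 = -0.640; arccos → 129.8°.
A waning Moon lies in 180°–360°, so θ = 360° − 129.8° = 230.2°.
At 360°/29.530 d per day, 230.2° corresponds to 18.88 days.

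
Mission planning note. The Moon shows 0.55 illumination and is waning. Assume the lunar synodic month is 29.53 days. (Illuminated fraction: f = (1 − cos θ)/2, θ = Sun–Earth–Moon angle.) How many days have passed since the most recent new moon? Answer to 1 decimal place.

From f = (1 − cos θ)/2: cos θ = 1 − 2×0.55 = -0.100; arccos → 95.7°.
A waning Moon lies in 180°–360°, so θ = 360° − 95.7° = 264.3°.
At 360°/29.53 d per day, 264.3° corresponds to 21.68 days.

21.7 days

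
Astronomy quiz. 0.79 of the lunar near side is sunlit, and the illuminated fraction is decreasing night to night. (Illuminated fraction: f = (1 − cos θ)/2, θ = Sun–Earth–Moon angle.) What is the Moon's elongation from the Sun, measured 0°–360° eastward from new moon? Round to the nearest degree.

From f = (1 − cos θ)/2: cos θ = 1 − 2×0.79 = -0.580; arccos → 125.5°.
Since the Moon is past full (waning), take the reflex angle: θ = 360° − 125.5° = 234.5°.

235°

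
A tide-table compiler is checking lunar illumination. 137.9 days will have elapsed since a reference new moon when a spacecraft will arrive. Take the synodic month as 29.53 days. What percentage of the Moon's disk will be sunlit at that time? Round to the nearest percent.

137.9/29.53 = 4.670 lunations, so 4 complete cycles and 19.78 d into the next.
The Moon has covered 19.78/29.53 of its cycle, so θ ≈ 360° × 19.78/29.53 = 241.1°.
cos 241.1° = (-0.483), so f = (1 − (-0.483))/2 = 0.741, so 74%.

74%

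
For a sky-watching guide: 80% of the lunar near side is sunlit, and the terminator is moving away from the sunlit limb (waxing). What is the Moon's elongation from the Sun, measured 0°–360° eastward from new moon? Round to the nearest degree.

127°

From f = (1 − cos θ)/2: cos θ = 1 − 2×0.80 = -0.600; arccos → 126.9°.
Waxing ⇒ before full, so θ = 126.9°.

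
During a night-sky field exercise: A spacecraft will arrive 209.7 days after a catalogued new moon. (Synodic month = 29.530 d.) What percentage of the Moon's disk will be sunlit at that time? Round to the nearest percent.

209.7/29.530 = 7.101 lunations, so 7 complete cycles and 2.99 d into the next.
Elongation θ = 360° × 2.99/29.530 ≈ 36.5°.
With cos θ = 0.804, the lit fraction is (1 − 0.804)/2 ≈ 0.098, so 10%.

10%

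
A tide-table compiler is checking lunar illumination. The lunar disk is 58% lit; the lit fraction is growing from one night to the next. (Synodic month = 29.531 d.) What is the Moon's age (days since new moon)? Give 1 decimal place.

8.1 days

cos θ = 1 − 2f = -0.160, giving a principal value of 99.2°.
The Moon is waxing (0°–180°), so θ = 99.2° directly.
Age = 29.531 × 99.2°/360° ≈ 8.14 days.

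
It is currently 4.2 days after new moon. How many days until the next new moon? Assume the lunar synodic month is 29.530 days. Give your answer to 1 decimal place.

One full lunation from the last new moon is 29.530 d; remaining = 29.530 − 4.2 = 25.330 d.

25.3 days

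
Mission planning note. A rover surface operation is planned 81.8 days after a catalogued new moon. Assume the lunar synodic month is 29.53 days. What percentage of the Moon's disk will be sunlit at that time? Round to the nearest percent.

44%

81.8/29.53 = 2.770 lunations, so 2 complete cycles and 22.74 d into the next.
The Moon has covered 22.74/29.53 of its cycle, so θ ≈ 360° × 22.74/29.53 = 277.2°.
cos 277.2° = 0.126, so f = (1 − 0.126)/2 = 0.437, so 44%.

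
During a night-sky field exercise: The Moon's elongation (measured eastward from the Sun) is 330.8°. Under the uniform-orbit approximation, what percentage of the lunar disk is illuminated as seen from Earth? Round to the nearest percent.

Half-versine of 330.8°: (1 − 0.873)/2 = 0.064, i.e. 6%.

6%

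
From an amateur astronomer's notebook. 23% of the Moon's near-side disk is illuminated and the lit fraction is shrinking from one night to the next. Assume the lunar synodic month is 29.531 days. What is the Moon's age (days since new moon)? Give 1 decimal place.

From f = (1 − cos θ)/2: cos θ = 1 − 2×0.23 = 0.540; arccos → 57.3°.
A waning Moon lies in 180°–360°, so θ = 360° − 57.3° = 302.7°.
That fraction of the synodic month is 302.7/360 × 29.531 d ≈ 24.83 d.

24.8 days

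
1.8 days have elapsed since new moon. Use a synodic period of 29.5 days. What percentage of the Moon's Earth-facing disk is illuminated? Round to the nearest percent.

Elongation θ = 360° × 1.8/29.5 ≈ 22.0°.
With cos θ = 0.927, the lit fraction is (1 − 0.927)/2 ≈ 0.036, so 4%.

4%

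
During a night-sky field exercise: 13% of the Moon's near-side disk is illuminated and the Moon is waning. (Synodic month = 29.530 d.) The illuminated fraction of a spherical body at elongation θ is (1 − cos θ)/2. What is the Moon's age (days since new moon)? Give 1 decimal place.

26.1 days

From f = (1 − cos θ)/2: cos θ = 1 − 2×0.13 = 0.740; arccos → 42.3°.
Since the Moon is past full (waning), take the reflex angle: θ = 360° − 42.3° = 317.7°.
Age = 29.530 × 317.7°/360° ≈ 26.06 days.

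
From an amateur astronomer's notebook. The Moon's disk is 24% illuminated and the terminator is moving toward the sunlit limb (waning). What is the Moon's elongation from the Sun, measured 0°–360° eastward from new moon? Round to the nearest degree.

From f = (1 − cos θ)/2: cos θ = 1 − 2×0.24 = 0.520; arccos → 58.7°.
A waning Moon lies in 180°–360°, so θ = 360° − 58.7° = 301.3°.

301°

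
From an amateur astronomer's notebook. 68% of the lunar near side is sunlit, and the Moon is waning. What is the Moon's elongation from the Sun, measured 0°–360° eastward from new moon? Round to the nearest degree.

249°

From f = (1 − cos θ)/2: cos θ = 1 − 2×0.68 = -0.360; arccos → 111.1°.
A waning Moon lies in 180°–360°, so θ = 360° − 111.1° = 248.9°.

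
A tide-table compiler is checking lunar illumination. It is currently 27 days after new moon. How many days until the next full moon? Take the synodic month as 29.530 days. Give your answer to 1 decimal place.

Full moon occurs at elongation 180°, i.e. at age 29.530 × 180/360 = 14.765 d.
Already past this cycle's full moon; the next is at 14.765 + 29.530 = 44.295 d, so 44.295 − 27 = 17.295 days.

17.3 days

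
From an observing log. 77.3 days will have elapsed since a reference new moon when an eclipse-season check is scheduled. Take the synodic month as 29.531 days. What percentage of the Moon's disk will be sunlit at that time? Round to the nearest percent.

87%

77.3/29.531 = 2.618 lunations, so 2 complete cycles and 18.24 d into the next.
Phase angle: θ = 360°·(18.24 d)/(29.531 d) = 222.3°.
With cos θ = (-0.739), the lit fraction is (1 − (-0.739))/2 ≈ 0.870, so 87%.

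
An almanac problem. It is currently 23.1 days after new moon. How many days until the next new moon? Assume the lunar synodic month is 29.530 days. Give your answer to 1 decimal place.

The next new moon completes the synodic month: 29.530 − 23.1 = 6.430 days.

6.4 days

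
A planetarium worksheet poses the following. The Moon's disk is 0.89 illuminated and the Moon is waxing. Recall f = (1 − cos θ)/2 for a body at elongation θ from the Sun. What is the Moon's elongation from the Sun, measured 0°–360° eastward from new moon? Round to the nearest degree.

From f = (1 − cos θ)/2: cos θ = 1 − 2×0.89 = -0.780; arccos → 141.3°.
Before full moon the principal value applies: θ = 141.3°.

141°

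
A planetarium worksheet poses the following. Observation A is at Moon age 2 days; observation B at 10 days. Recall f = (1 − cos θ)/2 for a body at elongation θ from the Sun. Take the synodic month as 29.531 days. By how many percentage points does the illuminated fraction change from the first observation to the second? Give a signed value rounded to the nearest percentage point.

First observation: θ = 360°·2/29.531 = 24.4°, so f = 0.045.
Second observation: θ = 121.9°, f = 0.764.
Δf = 0.764 − 0.045 = +0.720, i.e. +72 pp.

+72 pp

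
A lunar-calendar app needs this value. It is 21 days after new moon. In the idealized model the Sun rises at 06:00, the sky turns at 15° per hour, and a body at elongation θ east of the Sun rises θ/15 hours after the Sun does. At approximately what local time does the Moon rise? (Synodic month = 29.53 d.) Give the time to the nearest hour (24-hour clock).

23:00

Elongation θ = 360° × 21/29.53 ≈ 256.0°.
The Moon trails the Sun by θ/15 = 256.0/15 ≈ 17.07 hours.
06:00 + 17.07 h ≈ 23:04 → 23:00 to the nearest hour.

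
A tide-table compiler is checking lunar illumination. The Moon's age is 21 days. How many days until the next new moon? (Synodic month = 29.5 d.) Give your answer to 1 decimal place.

8.5 days

One full lunation from the last new moon is 29.5 d; remaining = 29.5 − 21 = 8.500 d.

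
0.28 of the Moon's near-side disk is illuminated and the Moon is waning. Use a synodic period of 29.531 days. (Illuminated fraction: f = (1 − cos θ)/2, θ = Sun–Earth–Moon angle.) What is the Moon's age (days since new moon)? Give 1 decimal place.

Invert f = (1 − cos θ)/2 to get cos θ = 1 − 2(0.28) = 0.440, hence θ₀ = arccos 0.440 = 63.9°.
A waning Moon lies in 180°–360°, so θ = 360° − 63.9° = 296.1°.
At 360°/29.531 d per day, 296.1° corresponds to 24.29 days.

24.3 days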